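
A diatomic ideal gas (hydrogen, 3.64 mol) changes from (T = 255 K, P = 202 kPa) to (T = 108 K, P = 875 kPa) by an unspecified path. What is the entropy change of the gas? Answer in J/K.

ΔS = -135 J/K

ΔS = nC_p ln(T₂/T₁) − nR ln(P₂/P₁), with C_p = 7R/2 = 29.1 J mol⁻¹ K⁻¹ for a diatomic ideal gas.
ΔS = 3.64 × [29.1 × ln(108/255) − 8.314 × ln(875/202)] = -135 J/K.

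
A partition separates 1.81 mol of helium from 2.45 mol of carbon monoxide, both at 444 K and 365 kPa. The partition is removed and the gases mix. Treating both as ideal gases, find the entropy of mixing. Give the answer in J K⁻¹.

ΔS_mix = 24.1 J/K

Mole fractions: x_A = 1.81/4.26 = 0.425, x_B = 0.575.
ΔS_mix = −R(n_A ln x_A + n_B ln x_B) = −8.314 × (1.81 ln 0.425 + 2.45 ln 0.575) = 24.1 J/K.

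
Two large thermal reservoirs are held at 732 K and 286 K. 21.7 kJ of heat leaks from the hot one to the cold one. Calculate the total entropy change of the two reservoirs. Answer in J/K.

ΔS_hot = −Q/T_H = −21700/732 = -29.64 J/K and ΔS_cold = +Q/T_C = 21700/286 = 75.87 J/K.
ΔS_total = -29.64 + 75.87 = 46.2 J/K, positive as the second law requires.

ΔS_total = 46.2 J/K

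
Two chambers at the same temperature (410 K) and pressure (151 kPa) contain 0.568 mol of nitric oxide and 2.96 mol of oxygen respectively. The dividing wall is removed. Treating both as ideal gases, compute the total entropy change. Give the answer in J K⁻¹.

Mole fractions: x_A = 0.568/3.53 = 0.161, x_B = 0.839.
ΔS_mix = −R(n_A ln x_A + n_B ln x_B) = −8.314 × (0.568 ln 0.161 + 2.96 ln 0.839) = 12.9 J/K.

ΔS_mix = 12.9 J/K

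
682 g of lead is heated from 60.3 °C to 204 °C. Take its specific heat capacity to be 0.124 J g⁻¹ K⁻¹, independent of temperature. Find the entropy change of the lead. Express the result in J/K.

ΔS = 30.3 J/K

In kelvin: T₁ = 333.45 K, T₂ = 477.15 K. ΔS = ∫dQ_rev/T = m c ln(T₂/T₁) = 682 × 0.124 × ln(477.15/333.45) = 30.3 J/K.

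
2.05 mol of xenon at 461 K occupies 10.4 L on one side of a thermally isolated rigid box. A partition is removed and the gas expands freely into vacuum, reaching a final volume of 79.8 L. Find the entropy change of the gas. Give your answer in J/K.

No heat is exchanged and no work is done, so the ideal-gas temperature stays constant.
Entropy is a state function; using a reversible isothermal path, ΔS_gas = nR ln(V₂/V₁) = 2.05 × 8.314 × ln(79.8/10.4) = 34.7 J/K.

ΔS_gas = 34.7 J/K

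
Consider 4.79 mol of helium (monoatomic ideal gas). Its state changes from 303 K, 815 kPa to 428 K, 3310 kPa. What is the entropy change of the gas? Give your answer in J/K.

ΔS = -21.4 J/K

ΔS = nC_p ln(T₂/T₁) − nR ln(P₂/P₁), with C_p = 5R/2 = 20.79 J mol⁻¹ K⁻¹ for a monoatomic ideal gas.
ΔS = 4.79 × [20.79 × ln(428/303) − 8.314 × ln(3310/815)] = -21.4 J/K.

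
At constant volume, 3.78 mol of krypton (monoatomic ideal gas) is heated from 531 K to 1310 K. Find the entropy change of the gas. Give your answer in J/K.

At constant volume, ΔS = nC_V ln(T₂/T₁) with C_V = 3R/2 = 12.47 J mol⁻¹ K⁻¹.
ΔS = 3.78 × 12.47 × ln(1310/531) = 42.6 J/K.

ΔS = 42.6 J/K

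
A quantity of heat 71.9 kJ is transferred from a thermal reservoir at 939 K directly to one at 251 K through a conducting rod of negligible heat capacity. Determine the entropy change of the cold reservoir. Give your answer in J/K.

ΔS_cold = 286 J/K

The cold reservoir gains heat Q, so ΔS_cold = +Q/T_C = 71900/251 = 286 J/K.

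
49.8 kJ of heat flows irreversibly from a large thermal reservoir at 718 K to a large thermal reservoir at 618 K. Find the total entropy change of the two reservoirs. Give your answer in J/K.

ΔS_hot = −Q/T_H = −49800/718 = -69.36 J/K and ΔS_cold = +Q/T_C = 49800/618 = 80.58 J/K.
ΔS_total = -69.36 + 80.58 = 11.2 J/K, positive as the second law requires.

ΔS_total = 11.2 J/K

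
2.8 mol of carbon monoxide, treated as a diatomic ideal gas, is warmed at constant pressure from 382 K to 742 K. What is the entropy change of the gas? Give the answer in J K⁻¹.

ΔS = 54.1 J/K

At constant pressure, ΔS = nC_p ln(T₂/T₁) with C_p = 7R/2 = 29.1 J mol⁻¹ K⁻¹.
ΔS = 2.8 × 29.1 × ln(742/382) = 54.1 J/K.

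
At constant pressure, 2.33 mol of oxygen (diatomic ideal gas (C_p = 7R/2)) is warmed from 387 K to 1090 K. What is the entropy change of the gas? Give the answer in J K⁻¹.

At constant pressure, ΔS = nC_p ln(T₂/T₁) with C_p = 7R/2 = 29.1 J mol⁻¹ K⁻¹.
ΔS = 2.33 × 29.1 × ln(1090/387) = 70.2 J/K.

ΔS = 70.2 J/K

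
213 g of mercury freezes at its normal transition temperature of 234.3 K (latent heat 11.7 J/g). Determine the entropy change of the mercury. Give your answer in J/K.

Heat released by the substance: Q = −mL = −213 × 11.7 = −2492.1 J.
At constant T, ΔS = Q_rev/T = −2492.1 / 234.3 = -10.6 J/K.

ΔS = -10.6 J/K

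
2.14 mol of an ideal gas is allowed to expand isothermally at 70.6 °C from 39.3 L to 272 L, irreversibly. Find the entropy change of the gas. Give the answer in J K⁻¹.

ΔS_gas = 34.4 J/K

Entropy is a state function, so ΔS_gas depends only on the end states.
For an isothermal ideal gas ΔS_gas = nR ln(V₂/V₁) = 2.14 × 8.314 × ln(272/39.3) = 34.4 J/K.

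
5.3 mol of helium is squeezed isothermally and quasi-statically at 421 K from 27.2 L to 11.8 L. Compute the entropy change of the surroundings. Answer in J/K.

For an isothermal ideal gas ΔS_gas = nR ln(V₂/V₁) = 5.3 × 8.314 × ln(11.8/27.2) = -36.8 J/K.
The process is reversible, so ΔS_surr = −ΔS_gas = 36.8 J/K and ΔS_universe = 0.

ΔS_surr = 36.8 J/K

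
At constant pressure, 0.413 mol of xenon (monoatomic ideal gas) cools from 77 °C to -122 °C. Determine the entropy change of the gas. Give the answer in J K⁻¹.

In kelvin: T₁ = 350.15 K, T₂ = 151.15 K. At constant pressure, ΔS = nC_p ln(T₂/T₁) with C_p = 5R/2 = 20.79 J mol⁻¹ K⁻¹.
ΔS = 0.413 × 20.79 × ln(151.15/350.15) = -7.21 J/K.

ΔS = -7.21 J/K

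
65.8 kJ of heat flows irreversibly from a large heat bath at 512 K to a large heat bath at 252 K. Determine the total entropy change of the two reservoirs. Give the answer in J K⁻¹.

ΔS_hot = −Q/T_H = −65800/512 = -128.5 J/K and ΔS_cold = +Q/T_C = 65800/252 = 261.1 J/K.
ΔS_total = -128.5 + 261.1 = 133 J/K, positive as the second law requires.

ΔS_total = 133 J/K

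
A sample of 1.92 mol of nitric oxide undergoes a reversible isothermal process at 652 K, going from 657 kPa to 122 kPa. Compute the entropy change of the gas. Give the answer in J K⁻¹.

For an isothermal ideal gas ΔS_gas = nR ln(P₁/P₂) = 1.92 × 8.314 × ln(657/122) = 26.9 J/K.

ΔS_gas = 26.9 J/K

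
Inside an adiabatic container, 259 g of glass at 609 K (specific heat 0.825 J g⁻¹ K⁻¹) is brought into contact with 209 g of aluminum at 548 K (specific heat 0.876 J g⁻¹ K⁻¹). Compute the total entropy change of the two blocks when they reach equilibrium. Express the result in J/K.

Energy balance: T_f = (m₁c₁T₁ + m₂c₂T₂)/(m₁c₁ + m₂c₂) = 580.85 K.
ΔS₁ = m₁c₁ ln(T_f/T₁) = 213.675 × ln(580.85/609) = -10.112 J/K.
ΔS₂ = m₂c₂ ln(T_f/T₂) = 183.084 × ln(580.85/548) = 10.659 J/K.
ΔS_total = -10.112 + 10.659 = 0.547 J/K.

ΔS_total = 0.547 J/K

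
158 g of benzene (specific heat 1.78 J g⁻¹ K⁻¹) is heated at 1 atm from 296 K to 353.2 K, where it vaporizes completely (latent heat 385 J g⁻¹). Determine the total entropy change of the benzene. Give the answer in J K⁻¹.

Warming step: ΔS₁ = m c ln(T_tr/T_i) = 158 × 1.78 × ln(353.2/296) = 49.69 J/K.
Phase change: ΔS₂ = +mL/T_tr = 158 × 385 / 353.2 = 172.2 J/K.
ΔS_total = (49.69) + (172.2) = 222 J/K.

ΔS = 222 J/K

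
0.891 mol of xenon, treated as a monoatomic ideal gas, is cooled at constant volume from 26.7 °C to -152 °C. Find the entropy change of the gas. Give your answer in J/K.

In kelvin: T₁ = 299.85 K, T₂ = 121.15 K. At constant volume, ΔS = nC_V ln(T₂/T₁) with C_V = 3R/2 = 12.47 J mol⁻¹ K⁻¹.
ΔS = 0.891 × 12.47 × ln(121.15/299.85) = -10.1 J/K.

ΔS = -10.1 J/K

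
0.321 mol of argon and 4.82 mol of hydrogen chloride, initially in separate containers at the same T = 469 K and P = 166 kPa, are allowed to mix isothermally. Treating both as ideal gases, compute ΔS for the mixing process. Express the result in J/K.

Mole fractions: x_A = 0.321/5.14 = 0.0624, x_B = 0.938.
ΔS_mix = −R(n_A ln x_A + n_B ln x_B) = −8.314 × (0.321 ln 0.0624 + 4.82 ln 0.938) = 9.99 J/K.

ΔS_mix = 9.99 J/K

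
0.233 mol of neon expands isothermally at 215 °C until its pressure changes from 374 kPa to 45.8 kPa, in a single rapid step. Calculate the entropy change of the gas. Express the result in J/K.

Entropy is a state function, so ΔS_gas depends only on the end states.
For an isothermal ideal gas ΔS_gas = nR ln(P₁/P₂) = 0.233 × 8.314 × ln(374/45.8) = 4.07 J/K.

ΔS_gas = 4.07 J/K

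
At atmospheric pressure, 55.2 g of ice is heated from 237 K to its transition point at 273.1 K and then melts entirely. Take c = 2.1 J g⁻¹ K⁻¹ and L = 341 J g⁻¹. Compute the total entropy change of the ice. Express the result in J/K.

ΔS = 85.4 J/K

Warming step: ΔS₁ = m c ln(T_tr/T_i) = 55.2 × 2.1 × ln(273.1/237) = 16.435 J/K.
Phase change: ΔS₂ = +mL/T_tr = 55.2 × 341 / 273.1 = 68.924 J/K.
ΔS_total = (16.435) + (68.924) = 85.4 J/K.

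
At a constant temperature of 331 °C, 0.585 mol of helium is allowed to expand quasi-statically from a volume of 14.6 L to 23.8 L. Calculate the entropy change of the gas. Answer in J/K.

For an isothermal ideal gas ΔS_gas = nR ln(V₂/V₁) = 0.585 × 8.314 × ln(23.8/14.6) = 2.38 J/K.

ΔS_gas = 2.38 J/K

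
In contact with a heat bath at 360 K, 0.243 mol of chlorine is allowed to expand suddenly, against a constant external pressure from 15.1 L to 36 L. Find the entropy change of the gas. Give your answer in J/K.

Entropy is a state function, so ΔS_gas depends only on the end states.
For an isothermal ideal gas ΔS_gas = nR ln(V₂/V₁) = 0.243 × 8.314 × ln(36/15.1) = 1.76 J/K.

ΔS_gas = 1.76 J/K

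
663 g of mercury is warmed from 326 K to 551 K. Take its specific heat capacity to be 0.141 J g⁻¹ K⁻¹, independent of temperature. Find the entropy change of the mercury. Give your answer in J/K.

ΔS = 49.1 J/K

ΔS = ∫dQ_rev/T = m c ln(T₂/T₁) = 663 × 0.141 × ln(551/326) = 49.1 J/K.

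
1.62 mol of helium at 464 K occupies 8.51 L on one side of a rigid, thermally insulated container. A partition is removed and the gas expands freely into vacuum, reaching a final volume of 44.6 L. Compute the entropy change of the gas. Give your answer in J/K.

No heat is exchanged and no work is done, so the ideal-gas temperature stays constant.
Entropy is a state function; using a reversible isothermal path, ΔS_gas = nR ln(V₂/V₁) = 1.62 × 8.314 × ln(44.6/8.51) = 22.3 J/K.

ΔS_gas = 22.3 J/K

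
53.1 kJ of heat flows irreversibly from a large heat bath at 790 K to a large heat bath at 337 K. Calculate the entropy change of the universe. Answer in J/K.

ΔS_total = 90.4 J/K

ΔS_hot = −Q/T_H = −53100/790 = -67.22 J/K and ΔS_cold = +Q/T_C = 53100/337 = 157.6 J/K.
ΔS_total = -67.22 + 157.6 = 90.4 J/K, positive as the second law requires.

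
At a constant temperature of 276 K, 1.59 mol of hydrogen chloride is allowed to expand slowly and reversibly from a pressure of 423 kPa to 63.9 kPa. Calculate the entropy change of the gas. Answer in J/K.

For an isothermal ideal gas ΔS_gas = nR ln(P₁/P₂) = 1.59 × 8.314 × ln(423/63.9) = 25 J/K.

ΔS_gas = 25 J/K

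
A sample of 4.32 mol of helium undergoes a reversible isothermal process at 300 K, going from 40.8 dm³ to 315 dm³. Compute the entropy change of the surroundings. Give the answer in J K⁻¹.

For an isothermal ideal gas ΔS_gas = nR ln(V₂/V₁) = 4.32 × 8.314 × ln(315/40.8) = 73.4 J/K.
The process is reversible, so ΔS_surr = −ΔS_gas = -73.4 J/K and ΔS_universe = 0.

ΔS_surr = -73.4 J/K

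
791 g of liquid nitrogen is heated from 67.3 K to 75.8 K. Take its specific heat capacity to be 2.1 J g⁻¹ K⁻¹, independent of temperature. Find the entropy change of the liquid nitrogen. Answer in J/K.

ΔS = ∫dQ_rev/T = m c ln(T₂/T₁) = 791 × 2.1 × ln(75.8/67.3) = 198 J/K.

ΔS = 198 J/K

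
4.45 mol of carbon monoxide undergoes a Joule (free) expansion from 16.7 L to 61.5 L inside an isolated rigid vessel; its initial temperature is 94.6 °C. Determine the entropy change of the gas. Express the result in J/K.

ΔS_gas = 48.2 J/K

For an ideal gas in free expansion Q = 0 and W = 0, so T is unchanged.
Entropy is a state function; using a reversible isothermal path, ΔS_gas = nR ln(V₂/V₁) = 4.45 × 8.314 × ln(61.5/16.7) = 48.2 J/K.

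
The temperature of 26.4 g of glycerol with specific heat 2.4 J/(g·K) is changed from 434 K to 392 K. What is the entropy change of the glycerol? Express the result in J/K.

ΔS = -6.45 J/K

ΔS = ∫dQ_rev/T = m c ln(T₂/T₁) = 26.4 × 2.4 × ln(392/434) = -6.45 J/K.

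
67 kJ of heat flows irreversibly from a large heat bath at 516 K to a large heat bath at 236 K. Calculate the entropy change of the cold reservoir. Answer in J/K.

ΔS_cold = 284 J/K

The cold reservoir gains heat Q, so ΔS_cold = +Q/T_C = 67000/236 = 284 J/K.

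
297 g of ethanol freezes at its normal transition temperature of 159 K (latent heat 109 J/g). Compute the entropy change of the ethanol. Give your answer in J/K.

Heat released by the substance: Q = −mL = −297 × 109 = −32373 J.
At constant T, ΔS = Q_rev/T = −32373 / 159 = -204 J/K.

ΔS = -204 J/K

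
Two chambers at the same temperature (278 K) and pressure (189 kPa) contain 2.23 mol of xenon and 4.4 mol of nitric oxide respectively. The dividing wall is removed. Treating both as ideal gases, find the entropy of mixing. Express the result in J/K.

ΔS_mix = 35.2 J/K

Mole fractions: x_A = 2.23/6.63 = 0.336, x_B = 0.664.
ΔS_mix = −R(n_A ln x_A + n_B ln x_B) = −8.314 × (2.23 ln 0.336 + 4.4 ln 0.664) = 35.2 J/K.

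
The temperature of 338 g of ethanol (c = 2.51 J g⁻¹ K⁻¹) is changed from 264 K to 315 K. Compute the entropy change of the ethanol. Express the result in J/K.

ΔS = ∫dQ_rev/T = m c ln(T₂/T₁) = 338 × 2.51 × ln(315/264) = 150 J/K.

ΔS = 150 J/K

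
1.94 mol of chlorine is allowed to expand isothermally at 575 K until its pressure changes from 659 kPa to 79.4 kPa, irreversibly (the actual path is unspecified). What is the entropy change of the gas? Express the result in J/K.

ΔS_gas = 34.1 J/K

Entropy is a state function, so ΔS_gas depends only on the end states.
For an isothermal ideal gas ΔS_gas = nR ln(P₁/P₂) = 1.94 × 8.314 × ln(659/79.4) = 34.1 J/K.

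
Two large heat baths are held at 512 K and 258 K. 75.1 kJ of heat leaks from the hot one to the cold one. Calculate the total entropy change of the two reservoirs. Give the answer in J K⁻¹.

ΔS_hot = −Q/T_H = −75100/512 = -146.7 J/K and ΔS_cold = +Q/T_C = 75100/258 = 291.1 J/K.
ΔS_total = -146.7 + 291.1 = 144 J/K, positive as the second law requires.

ΔS_total = 144 J/K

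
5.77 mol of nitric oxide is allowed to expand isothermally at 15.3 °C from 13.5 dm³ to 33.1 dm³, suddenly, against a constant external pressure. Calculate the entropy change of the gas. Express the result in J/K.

ΔS_gas = 43 J/K

Entropy is a state function, so ΔS_gas depends only on the end states.
For an isothermal ideal gas ΔS_gas = nR ln(V₂/V₁) = 5.77 × 8.314 × ln(33.1/13.5) = 43 J/K.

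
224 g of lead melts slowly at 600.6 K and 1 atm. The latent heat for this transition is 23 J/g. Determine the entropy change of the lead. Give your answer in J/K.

ΔS = 8.58 J/K

Heat absorbed by the substance: Q = mL = 224 × 23 = 5152 J.
At constant T, ΔS = Q_rev/T = 5152 / 600.6 = 8.58 J/K.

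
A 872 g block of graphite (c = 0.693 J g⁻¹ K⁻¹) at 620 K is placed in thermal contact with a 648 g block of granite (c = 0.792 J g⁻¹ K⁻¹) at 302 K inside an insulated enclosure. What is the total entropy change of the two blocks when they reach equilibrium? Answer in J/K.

ΔS_total = 69 J/K

Energy balance: T_f = (m₁c₁T₁ + m₂c₂T₂)/(m₁c₁ + m₂c₂) = 473.96 K.
ΔS₁ = m₁c₁ ln(T_f/T₁) = 604.296 × ln(473.96/620) = -162.3 J/K.
ΔS₂ = m₂c₂ ln(T_f/T₂) = 513.216 × ln(473.96/302) = 231.3 J/K.
ΔS_total = -162.3 + 231.3 = 69 J/K.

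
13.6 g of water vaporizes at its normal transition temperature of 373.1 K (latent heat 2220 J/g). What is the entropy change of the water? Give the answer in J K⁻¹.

ΔS = 80.9 J/K

Heat absorbed by the substance: Q = mL = 13.6 × 2220 = 30192 J.
At constant T, ΔS = Q_rev/T = 30192 / 373.1 = 80.9 J/K.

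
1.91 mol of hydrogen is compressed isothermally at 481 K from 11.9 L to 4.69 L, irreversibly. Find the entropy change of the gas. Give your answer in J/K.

ΔS_gas = -14.8 J/K

Entropy is a state function, so ΔS_gas depends only on the end states.
For an isothermal ideal gas ΔS_gas = nR ln(V₂/V₁) = 1.91 × 8.314 × ln(4.69/11.9) = -14.8 J/K.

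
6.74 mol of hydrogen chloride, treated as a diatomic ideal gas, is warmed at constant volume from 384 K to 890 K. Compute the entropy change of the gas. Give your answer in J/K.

ΔS = 118 J/K

At constant volume, ΔS = nC_V ln(T₂/T₁) with C_V = 5R/2 = 20.79 J mol⁻¹ K⁻¹.
ΔS = 6.74 × 20.79 × ln(890/384) = 118 J/K.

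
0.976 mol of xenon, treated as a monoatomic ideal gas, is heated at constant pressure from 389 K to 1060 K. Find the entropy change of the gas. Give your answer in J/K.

At constant pressure, ΔS = nC_p ln(T₂/T₁) with C_p = 5R/2 = 20.79 J mol⁻¹ K⁻¹.
ΔS = 0.976 × 20.79 × ln(1060/389) = 20.3 J/K.

ΔS = 20.3 J/K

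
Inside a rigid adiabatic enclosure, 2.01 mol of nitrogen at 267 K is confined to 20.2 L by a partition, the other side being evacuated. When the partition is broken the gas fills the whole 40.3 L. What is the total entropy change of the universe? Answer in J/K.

No heat is exchanged and no work is done, so the ideal-gas temperature stays constant.
Entropy is a state function; using a reversible isothermal path, ΔS_gas = nR ln(V₂/V₁) = 2.01 × 8.314 × ln(40.3/20.2) = 11.5 J/K.
The insulated surroundings exchange no heat, so ΔS_surr = 0 and ΔS_universe = ΔS_gas.

ΔS_universe = 11.5 J/K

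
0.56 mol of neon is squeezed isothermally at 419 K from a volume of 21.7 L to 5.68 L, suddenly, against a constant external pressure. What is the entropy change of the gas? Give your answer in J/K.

ΔS_gas = -6.24 J/K

Entropy is a state function, so ΔS_gas depends only on the end states.
For an isothermal ideal gas ΔS_gas = nR ln(V₂/V₁) = 0.56 × 8.314 × ln(5.68/21.7) = -6.24 J/K.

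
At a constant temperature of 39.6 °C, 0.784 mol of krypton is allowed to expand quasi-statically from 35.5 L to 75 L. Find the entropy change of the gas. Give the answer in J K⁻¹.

For an isothermal ideal gas ΔS_gas = nR ln(V₂/V₁) = 0.784 × 8.314 × ln(75/35.5) = 4.88 J/K.

ΔS_gas = 4.88 J/K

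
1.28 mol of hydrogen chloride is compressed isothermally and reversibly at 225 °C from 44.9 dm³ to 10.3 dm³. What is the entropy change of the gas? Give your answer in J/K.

For an isothermal ideal gas ΔS_gas = nR ln(V₂/V₁) = 1.28 × 8.314 × ln(10.3/44.9) = -15.7 J/K.

ΔS_gas = -15.7 J/K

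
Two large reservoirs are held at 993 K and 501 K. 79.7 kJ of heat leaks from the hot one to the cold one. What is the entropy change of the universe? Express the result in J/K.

ΔS_total = 78.8 J/K

ΔS_hot = −Q/T_H = −79700/993 = -80.26 J/K and ΔS_cold = +Q/T_C = 79700/501 = 159.1 J/K.
ΔS_total = -80.26 + 159.1 = 78.8 J/K, positive as the second law requires.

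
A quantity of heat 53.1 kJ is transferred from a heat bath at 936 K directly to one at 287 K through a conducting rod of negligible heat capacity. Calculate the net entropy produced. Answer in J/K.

ΔS_hot = −Q/T_H = −53100/936 = -56.73 J/K and ΔS_cold = +Q/T_C = 53100/287 = 185 J/K.
ΔS_total = -56.73 + 185 = 128 J/K, positive as the second law requires.

ΔS_total = 128 J/K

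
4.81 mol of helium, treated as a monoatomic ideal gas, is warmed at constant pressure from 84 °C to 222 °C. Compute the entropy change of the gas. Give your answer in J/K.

In kelvin: T₁ = 357.15 K, T₂ = 495.15 K. At constant pressure, ΔS = nC_p ln(T₂/T₁) with C_p = 5R/2 = 20.79 J mol⁻¹ K⁻¹.
ΔS = 4.81 × 20.79 × ln(495.15/357.15) = 32.7 J/K.

ΔS = 32.7 J/K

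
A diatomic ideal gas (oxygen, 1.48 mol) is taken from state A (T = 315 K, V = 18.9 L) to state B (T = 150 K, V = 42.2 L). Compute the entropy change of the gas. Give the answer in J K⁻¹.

Entropy is a state function: ΔS = nC_V ln(T₂/T₁) + nR ln(V₂/V₁), with C_V = 5R/2 = 20.79 J mol⁻¹ K⁻¹ for a diatomic ideal gas.
ΔS = 1.48 × [20.79 × ln(150/315) + 8.314 × ln(42.2/18.9)] = -12.9 J/K.

ΔS = -12.9 J/K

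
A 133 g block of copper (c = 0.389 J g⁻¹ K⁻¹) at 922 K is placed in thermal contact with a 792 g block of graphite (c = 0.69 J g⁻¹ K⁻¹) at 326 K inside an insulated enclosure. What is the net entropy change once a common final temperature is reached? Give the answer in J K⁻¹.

Energy balance: T_f = (m₁c₁T₁ + m₂c₂T₂)/(m₁c₁ + m₂c₂) = 377.55 K.
ΔS₁ = m₁c₁ ln(T_f/T₁) = 51.737 × ln(377.55/922) = -46.19 J/K.
ΔS₂ = m₂c₂ ln(T_f/T₂) = 546.48 × ln(377.55/326) = 80.22 J/K.
ΔS_total = -46.19 + 80.22 = 34 J/K.

ΔS_total = 34 J/K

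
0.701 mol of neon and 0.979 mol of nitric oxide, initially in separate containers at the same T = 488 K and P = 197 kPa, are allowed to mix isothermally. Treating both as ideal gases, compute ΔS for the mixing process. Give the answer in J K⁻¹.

Mole fractions: x_A = 0.701/1.68 = 0.417, x_B = 0.583.
ΔS_mix = −R(n_A ln x_A + n_B ln x_B) = −8.314 × (0.701 ln 0.417 + 0.979 ln 0.583) = 9.49 J/K.

ΔS_mix = 9.49 J/K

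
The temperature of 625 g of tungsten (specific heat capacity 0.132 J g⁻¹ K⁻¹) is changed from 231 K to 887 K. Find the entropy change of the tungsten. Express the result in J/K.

ΔS = 111 J/K

ΔS = ∫dQ_rev/T = m c ln(T₂/T₁) = 625 × 0.132 × ln(887/231) = 111 J/K.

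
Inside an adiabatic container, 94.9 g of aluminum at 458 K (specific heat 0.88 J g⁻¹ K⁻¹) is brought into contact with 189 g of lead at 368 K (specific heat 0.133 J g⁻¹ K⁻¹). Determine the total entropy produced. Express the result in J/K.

Energy balance: T_f = (m₁c₁T₁ + m₂c₂T₂)/(m₁c₁ + m₂c₂) = 437.18 K.
ΔS₁ = m₁c₁ ln(T_f/T₁) = 83.512 × ln(437.18/458) = -3.886 J/K.
ΔS₂ = m₂c₂ ln(T_f/T₂) = 25.137 × ln(437.18/368) = 4.33 J/K.
ΔS_total = -3.886 + 4.33 = 0.444 J/K.

ΔS_total = 0.444 J/K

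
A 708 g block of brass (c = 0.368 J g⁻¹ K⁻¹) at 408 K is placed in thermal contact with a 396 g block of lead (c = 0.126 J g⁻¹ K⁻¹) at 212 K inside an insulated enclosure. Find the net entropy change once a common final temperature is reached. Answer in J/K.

ΔS_total = 7.72 J/K

Energy balance: T_f = (m₁c₁T₁ + m₂c₂T₂)/(m₁c₁ + m₂c₂) = 376.5 K.
ΔS₁ = m₁c₁ ln(T_f/T₁) = 260.544 × ln(376.5/408) = -20.94 J/K.
ΔS₂ = m₂c₂ ln(T_f/T₂) = 49.896 × ln(376.5/212) = 28.66 J/K.
ΔS_total = -20.94 + 28.66 = 7.72 J/K.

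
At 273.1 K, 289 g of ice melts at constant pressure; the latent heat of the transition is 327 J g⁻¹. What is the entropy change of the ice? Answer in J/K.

ΔS = 346 J/K

Heat absorbed by the substance: Q = mL = 289 × 327 = 94503 J.
At constant T, ΔS = Q_rev/T = 94503 / 273.1 = 346 J/K.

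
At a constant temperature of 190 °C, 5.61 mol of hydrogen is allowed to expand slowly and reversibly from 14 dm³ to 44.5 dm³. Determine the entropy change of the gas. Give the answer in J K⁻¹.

ΔS_gas = 53.9 J/K

For an isothermal ideal gas ΔS_gas = nR ln(V₂/V₁) = 5.61 × 8.314 × ln(44.5/14) = 53.9 J/K.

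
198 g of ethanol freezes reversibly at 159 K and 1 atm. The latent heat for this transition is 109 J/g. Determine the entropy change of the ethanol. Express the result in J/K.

ΔS = -136 J/K

Heat released by the substance: Q = −mL = −198 × 109 = −21582 J.
At constant T, ΔS = Q_rev/T = −21582 / 159 = -136 J/K.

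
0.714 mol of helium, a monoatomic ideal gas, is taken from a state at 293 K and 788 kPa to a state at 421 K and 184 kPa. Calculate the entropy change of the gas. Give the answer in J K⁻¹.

ΔS = 14 J/K

ΔS = nC_p ln(T₂/T₁) − nR ln(P₂/P₁), with C_p = 5R/2 = 20.79 J mol⁻¹ K⁻¹ for a monoatomic ideal gas.
ΔS = 0.714 × [20.79 × ln(421/293) − 8.314 × ln(184/788)] = 14 J/K.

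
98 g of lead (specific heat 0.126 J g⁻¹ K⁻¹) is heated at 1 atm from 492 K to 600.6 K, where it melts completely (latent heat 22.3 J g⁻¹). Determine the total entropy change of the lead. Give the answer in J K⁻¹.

Warming step: ΔS₁ = m c ln(T_tr/T_i) = 98 × 0.126 × ln(600.6/492) = 2.463 J/K.
Phase change: ΔS₂ = +mL/T_tr = 98 × 22.3 / 600.6 = 3.639 J/K.
ΔS_total = (2.463) + (3.639) = 6.1 J/K.

ΔS = 6.1 J/K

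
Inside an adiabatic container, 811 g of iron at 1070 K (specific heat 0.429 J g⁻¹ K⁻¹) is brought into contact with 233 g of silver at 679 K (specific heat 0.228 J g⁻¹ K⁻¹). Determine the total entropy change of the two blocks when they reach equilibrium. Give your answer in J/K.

ΔS_total = 4.26 J/K

Energy balance: T_f = (m₁c₁T₁ + m₂c₂T₂)/(m₁c₁ + m₂c₂) = 1018.2 K.
ΔS₁ = m₁c₁ ln(T_f/T₁) = 347.919 × ln(1018.2/1070) = -17.26 J/K.
ΔS₂ = m₂c₂ ln(T_f/T₂) = 53.124 × ln(1018.2/679) = 21.52 J/K.
ΔS_total = -17.26 + 21.52 = 4.26 J/K.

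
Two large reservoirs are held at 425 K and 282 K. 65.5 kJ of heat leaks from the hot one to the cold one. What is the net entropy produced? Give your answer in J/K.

ΔS_hot = −Q/T_H = −65500/425 = -154.1 J/K and ΔS_cold = +Q/T_C = 65500/282 = 232.3 J/K.
ΔS_total = -154.1 + 232.3 = 78.2 J/K, positive as the second law requires.

ΔS_total = 78.2 J/K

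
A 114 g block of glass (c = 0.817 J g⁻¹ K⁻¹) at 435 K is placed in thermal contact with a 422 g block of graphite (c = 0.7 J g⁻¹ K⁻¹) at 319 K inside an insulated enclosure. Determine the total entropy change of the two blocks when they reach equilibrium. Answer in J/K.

ΔS_total = 3.59 J/K

Energy balance: T_f = (m₁c₁T₁ + m₂c₂T₂)/(m₁c₁ + m₂c₂) = 346.81 K.
ΔS₁ = m₁c₁ ln(T_f/T₁) = 93.138 × ln(346.81/435) = -21.1 J/K.
ΔS₂ = m₂c₂ ln(T_f/T₂) = 295.4 × ln(346.81/319) = 24.69 J/K.
ΔS_total = -21.1 + 24.69 = 3.59 J/K.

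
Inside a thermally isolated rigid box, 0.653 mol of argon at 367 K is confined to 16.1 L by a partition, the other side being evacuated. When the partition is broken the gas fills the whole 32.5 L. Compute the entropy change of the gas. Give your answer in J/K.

For an ideal gas in free expansion Q = 0 and W = 0, so T is unchanged.
Entropy is a state function; using a reversible isothermal path, ΔS_gas = nR ln(V₂/V₁) = 0.653 × 8.314 × ln(32.5/16.1) = 3.81 J/K.

ΔS_gas = 3.81 J/K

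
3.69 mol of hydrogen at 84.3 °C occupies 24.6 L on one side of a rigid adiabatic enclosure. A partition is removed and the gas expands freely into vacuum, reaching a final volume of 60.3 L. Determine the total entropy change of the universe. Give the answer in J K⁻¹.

ΔS_universe = 27.5 J/K

No heat is exchanged and no work is done, so the ideal-gas temperature stays constant.
Entropy is a state function; using a reversible isothermal path, ΔS_gas = nR ln(V₂/V₁) = 3.69 × 8.314 × ln(60.3/24.6) = 27.5 J/K.
The insulated surroundings exchange no heat, so ΔS_surr = 0 and ΔS_universe = ΔS_gas.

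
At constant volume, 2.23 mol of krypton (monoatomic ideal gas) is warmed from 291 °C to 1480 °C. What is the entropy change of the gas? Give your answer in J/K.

ΔS = 31.5 J/K

In kelvin: T₁ = 564.15 K, T₂ = 1753.15 K. At constant volume, ΔS = nC_V ln(T₂/T₁) with C_V = 3R/2 = 12.47 J mol⁻¹ K⁻¹.
ΔS = 2.23 × 12.47 × ln(1753.15/564.15) = 31.5 J/K.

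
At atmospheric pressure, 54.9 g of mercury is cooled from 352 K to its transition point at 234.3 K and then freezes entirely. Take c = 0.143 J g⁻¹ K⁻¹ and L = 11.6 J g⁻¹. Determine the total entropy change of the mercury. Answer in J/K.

ΔS = -5.91 J/K

Cooling step: ΔS₁ = m c ln(T_tr/T_i) = 54.9 × 0.143 × ln(234.3/352) = -3.195 J/K.
Phase change: ΔS₂ = −mL/T_tr = −54.9 × 11.6 / 234.3 = -2.718 J/K.
ΔS_total = (-3.195) + (-2.718) = -5.91 J/K.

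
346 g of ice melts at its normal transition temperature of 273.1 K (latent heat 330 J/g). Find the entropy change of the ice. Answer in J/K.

Heat absorbed by the substance: Q = mL = 346 × 330 = 114180 J.
At constant T, ΔS = Q_rev/T = 114180 / 273.1 = 418 J/K.

ΔS = 418 J/K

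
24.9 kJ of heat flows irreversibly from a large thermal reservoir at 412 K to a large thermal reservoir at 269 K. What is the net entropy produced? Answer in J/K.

ΔS_hot = −Q/T_H = −24900/412 = -60.44 J/K and ΔS_cold = +Q/T_C = 24900/269 = 92.57 J/K.
ΔS_total = -60.44 + 92.57 = 32.1 J/K, positive as the second law requires.

ΔS_total = 32.1 J/K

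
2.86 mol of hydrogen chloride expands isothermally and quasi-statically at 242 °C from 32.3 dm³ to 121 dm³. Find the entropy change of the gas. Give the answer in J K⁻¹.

For an isothermal ideal gas ΔS_gas = nR ln(V₂/V₁) = 2.86 × 8.314 × ln(121/32.3) = 31.4 J/K.

ΔS_gas = 31.4 J/K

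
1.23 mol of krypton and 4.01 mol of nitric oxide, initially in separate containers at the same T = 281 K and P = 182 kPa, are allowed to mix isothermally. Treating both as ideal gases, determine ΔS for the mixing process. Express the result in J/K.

Mole fractions: x_A = 1.23/5.24 = 0.235, x_B = 0.765.
ΔS_mix = −R(n_A ln x_A + n_B ln x_B) = −8.314 × (1.23 ln 0.235 + 4.01 ln 0.765) = 23.7 J/K.

ΔS_mix = 23.7 J/K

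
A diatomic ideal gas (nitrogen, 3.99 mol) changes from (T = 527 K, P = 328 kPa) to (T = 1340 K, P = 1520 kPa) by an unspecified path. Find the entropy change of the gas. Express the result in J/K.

ΔS = nC_p ln(T₂/T₁) − nR ln(P₂/P₁), with C_p = 7R/2 = 29.1 J mol⁻¹ K⁻¹ for a diatomic ideal gas.
ΔS = 3.99 × [29.1 × ln(1340/527) − 8.314 × ln(1520/328)] = 57.5 J/K.

ΔS = 57.5 J/K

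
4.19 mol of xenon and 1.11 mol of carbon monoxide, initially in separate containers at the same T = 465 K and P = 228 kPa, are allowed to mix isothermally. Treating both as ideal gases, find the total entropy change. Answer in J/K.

ΔS_mix = 22.6 J/K

Mole fractions: x_A = 4.19/5.3 = 0.791, x_B = 0.209.
ΔS_mix = −R(n_A ln x_A + n_B ln x_B) = −8.314 × (4.19 ln 0.791 + 1.11 ln 0.209) = 22.6 J/K.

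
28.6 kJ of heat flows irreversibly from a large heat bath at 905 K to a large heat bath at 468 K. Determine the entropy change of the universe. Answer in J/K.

ΔS_total = 29.5 J/K

ΔS_hot = −Q/T_H = −28600/905 = -31.6 J/K and ΔS_cold = +Q/T_C = 28600/468 = 61.11 J/K.
ΔS_total = -31.6 + 61.11 = 29.5 J/K, positive as the second law requires.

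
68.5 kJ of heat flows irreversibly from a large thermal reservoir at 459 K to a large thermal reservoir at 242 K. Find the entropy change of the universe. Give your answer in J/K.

ΔS_hot = −Q/T_H = −68500/459 = -149.2 J/K and ΔS_cold = +Q/T_C = 68500/242 = 283.1 J/K.
ΔS_total = -149.2 + 283.1 = 134 J/K, positive as the second law requires.

ΔS_total = 134 J/K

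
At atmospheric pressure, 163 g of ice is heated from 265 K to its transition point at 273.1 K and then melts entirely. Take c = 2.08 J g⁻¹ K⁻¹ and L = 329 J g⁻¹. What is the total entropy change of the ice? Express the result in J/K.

Warming step: ΔS₁ = m c ln(T_tr/T_i) = 163 × 2.08 × ln(273.1/265) = 10.21 J/K.
Phase change: ΔS₂ = +mL/T_tr = 163 × 329 / 273.1 = 196.4 J/K.
ΔS_total = (10.21) + (196.4) = 207 J/K.

ΔS = 207 J/K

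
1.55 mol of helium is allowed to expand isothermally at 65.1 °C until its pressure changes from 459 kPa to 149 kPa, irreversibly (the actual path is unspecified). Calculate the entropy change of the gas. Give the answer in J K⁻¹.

Entropy is a state function, so ΔS_gas depends only on the end states.
For an isothermal ideal gas ΔS_gas = nR ln(P₁/P₂) = 1.55 × 8.314 × ln(459/149) = 14.5 J/K.

ΔS_gas = 14.5 J/K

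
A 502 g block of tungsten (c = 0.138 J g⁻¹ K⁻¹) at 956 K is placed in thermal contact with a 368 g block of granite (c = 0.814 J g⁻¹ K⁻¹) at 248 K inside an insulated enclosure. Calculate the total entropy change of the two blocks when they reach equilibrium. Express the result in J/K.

ΔS_total = 64.9 J/K

Energy balance: T_f = (m₁c₁T₁ + m₂c₂T₂)/(m₁c₁ + m₂c₂) = 380.98 K.
ΔS₁ = m₁c₁ ln(T_f/T₁) = 69.276 × ln(380.98/956) = -63.73 J/K.
ΔS₂ = m₂c₂ ln(T_f/T₂) = 299.552 × ln(380.98/248) = 128.6 J/K.
ΔS_total = -63.73 + 128.6 = 64.9 J/K.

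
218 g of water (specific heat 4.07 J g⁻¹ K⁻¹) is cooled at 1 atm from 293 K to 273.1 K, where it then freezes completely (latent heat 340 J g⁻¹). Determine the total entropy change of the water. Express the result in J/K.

Cooling step: ΔS₁ = m c ln(T_tr/T_i) = 218 × 4.07 × ln(273.1/293) = -62.41 J/K.
Phase change: ΔS₂ = −mL/T_tr = −218 × 340 / 273.1 = -271.4 J/K.
ΔS_total = (-62.41) + (-271.4) = -334 J/K.

ΔS = -334 J/K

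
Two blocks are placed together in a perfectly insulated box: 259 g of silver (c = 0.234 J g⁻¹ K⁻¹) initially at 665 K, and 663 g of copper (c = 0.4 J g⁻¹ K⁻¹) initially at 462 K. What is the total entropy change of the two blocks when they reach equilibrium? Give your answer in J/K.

Energy balance: T_f = (m₁c₁T₁ + m₂c₂T₂)/(m₁c₁ + m₂c₂) = 499.76 K.
ΔS₁ = m₁c₁ ln(T_f/T₁) = 60.606 × ln(499.76/665) = -17.312 J/K.
ΔS₂ = m₂c₂ ln(T_f/T₂) = 265.2 × ln(499.76/462) = 20.836 J/K.
ΔS_total = -17.312 + 20.836 = 3.52 J/K.

ΔS_total = 3.52 J/K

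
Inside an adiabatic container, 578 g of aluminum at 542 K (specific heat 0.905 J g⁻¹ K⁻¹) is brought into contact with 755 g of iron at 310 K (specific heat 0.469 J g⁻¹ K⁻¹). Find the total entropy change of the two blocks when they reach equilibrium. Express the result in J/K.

Energy balance: T_f = (m₁c₁T₁ + m₂c₂T₂)/(m₁c₁ + m₂c₂) = 448.35 K.
ΔS₁ = m₁c₁ ln(T_f/T₁) = 523.09 × ln(448.35/542) = -99.228 J/K.
ΔS₂ = m₂c₂ ln(T_f/T₂) = 354.095 × ln(448.35/310) = 130.66 J/K.
ΔS_total = -99.228 + 130.66 = 31.4 J/K.

ΔS_total = 31.4 J/K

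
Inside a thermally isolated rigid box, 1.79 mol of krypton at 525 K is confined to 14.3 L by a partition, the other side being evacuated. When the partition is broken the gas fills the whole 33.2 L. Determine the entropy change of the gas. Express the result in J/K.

ΔS_gas = 12.5 J/K

For an ideal gas in free expansion Q = 0 and W = 0, so T is unchanged.
Entropy is a state function; using a reversible isothermal path, ΔS_gas = nR ln(V₂/V₁) = 1.79 × 8.314 × ln(33.2/14.3) = 12.5 J/K.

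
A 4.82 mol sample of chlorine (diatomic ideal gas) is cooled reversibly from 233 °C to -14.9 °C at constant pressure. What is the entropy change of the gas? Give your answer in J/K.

ΔS = -94.4 J/K

In kelvin: T₁ = 506.15 K, T₂ = 258.25 K. At constant pressure, ΔS = nC_p ln(T₂/T₁) with C_p = 7R/2 = 29.1 J mol⁻¹ K⁻¹.
ΔS = 4.82 × 29.1 × ln(258.25/506.15) = -94.4 J/K.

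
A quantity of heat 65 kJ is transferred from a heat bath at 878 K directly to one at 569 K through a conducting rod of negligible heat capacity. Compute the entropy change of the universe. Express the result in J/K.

ΔS_hot = −Q/T_H = −65000/878 = -74.03 J/K and ΔS_cold = +Q/T_C = 65000/569 = 114.2 J/K.
ΔS_total = -74.03 + 114.2 = 40.2 J/K, positive as the second law requires.

ΔS_total = 40.2 J/K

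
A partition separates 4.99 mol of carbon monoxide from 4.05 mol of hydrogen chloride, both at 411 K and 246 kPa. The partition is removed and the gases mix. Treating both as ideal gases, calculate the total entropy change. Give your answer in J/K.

Mole fractions: x_A = 4.99/9.04 = 0.552, x_B = 0.448.
ΔS_mix = −R(n_A ln x_A + n_B ln x_B) = −8.314 × (4.99 ln 0.552 + 4.05 ln 0.448) = 51.7 J/K.

ΔS_mix = 51.7 J/K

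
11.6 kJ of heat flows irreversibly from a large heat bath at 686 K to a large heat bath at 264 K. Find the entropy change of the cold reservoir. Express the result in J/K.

ΔS_cold = 43.9 J/K

The cold reservoir gains heat Q, so ΔS_cold = +Q/T_C = 11600/264 = 43.9 J/K.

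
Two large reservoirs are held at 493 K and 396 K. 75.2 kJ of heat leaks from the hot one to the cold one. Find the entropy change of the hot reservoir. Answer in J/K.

The hot reservoir loses heat Q, so ΔS_hot = −Q/T_H = −75200/493 = -153 J/K.

ΔS_hot = -153 J/K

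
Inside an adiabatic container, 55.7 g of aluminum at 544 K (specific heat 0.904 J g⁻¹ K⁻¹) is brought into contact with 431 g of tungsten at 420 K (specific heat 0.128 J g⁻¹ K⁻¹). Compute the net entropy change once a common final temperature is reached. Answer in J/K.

Energy balance: T_f = (m₁c₁T₁ + m₂c₂T₂)/(m₁c₁ + m₂c₂) = 479.17 K.
ΔS₁ = m₁c₁ ln(T_f/T₁) = 50.3528 × ln(479.17/544) = -6.389 J/K.
ΔS₂ = m₂c₂ ln(T_f/T₂) = 55.168 × ln(479.17/420) = 7.271 J/K.
ΔS_total = -6.389 + 7.271 = 0.882 J/K.

ΔS_total = 0.882 J/K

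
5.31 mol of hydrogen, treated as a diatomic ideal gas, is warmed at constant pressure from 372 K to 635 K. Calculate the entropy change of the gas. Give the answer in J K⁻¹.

At constant pressure, ΔS = nC_p ln(T₂/T₁) with C_p = 7R/2 = 29.1 J mol⁻¹ K⁻¹.
ΔS = 5.31 × 29.1 × ln(635/372) = 82.6 J/K.

ΔS = 82.6 J/K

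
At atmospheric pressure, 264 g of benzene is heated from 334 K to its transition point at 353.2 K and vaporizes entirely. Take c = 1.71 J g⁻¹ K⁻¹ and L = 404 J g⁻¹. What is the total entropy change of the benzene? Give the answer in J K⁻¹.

Warming step: ΔS₁ = m c ln(T_tr/T_i) = 264 × 1.71 × ln(353.2/334) = 25.23 J/K.
Phase change: ΔS₂ = +mL/T_tr = 264 × 404 / 353.2 = 302 J/K.
ΔS_total = (25.23) + (302) = 327 J/K.

ΔS = 327 J/K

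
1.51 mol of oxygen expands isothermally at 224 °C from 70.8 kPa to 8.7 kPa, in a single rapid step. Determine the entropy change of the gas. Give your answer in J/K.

Entropy is a state function, so ΔS_gas depends only on the end states.
For an isothermal ideal gas ΔS_gas = nR ln(P₁/P₂) = 1.51 × 8.314 × ln(70.8/8.7) = 26.3 J/K.

ΔS_gas = 26.3 J/K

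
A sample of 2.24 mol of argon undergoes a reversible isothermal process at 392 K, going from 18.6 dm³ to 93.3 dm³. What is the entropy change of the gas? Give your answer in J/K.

ΔS_gas = 30 J/K

For an isothermal ideal gas ΔS_gas = nR ln(V₂/V₁) = 2.24 × 8.314 × ln(93.3/18.6) = 30 J/K.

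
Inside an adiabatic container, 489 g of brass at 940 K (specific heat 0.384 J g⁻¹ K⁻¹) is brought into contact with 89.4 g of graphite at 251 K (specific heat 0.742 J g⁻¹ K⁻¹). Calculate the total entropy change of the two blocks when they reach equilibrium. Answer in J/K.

ΔS_total = 33.6 J/K

Energy balance: T_f = (m₁c₁T₁ + m₂c₂T₂)/(m₁c₁ + m₂c₂) = 760.14 K.
ΔS₁ = m₁c₁ ln(T_f/T₁) = 187.776 × ln(760.14/940) = -39.88 J/K.
ΔS₂ = m₂c₂ ln(T_f/T₂) = 66.3348 × ln(760.14/251) = 73.5 J/K.
ΔS_total = -39.88 + 73.5 = 33.6 J/K.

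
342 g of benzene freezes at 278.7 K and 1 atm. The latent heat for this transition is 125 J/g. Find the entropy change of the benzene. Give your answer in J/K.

Heat released by the substance: Q = −mL = −342 × 125 = −42750 J.
At constant T, ΔS = Q_rev/T = −42750 / 278.7 = -153 J/K.

ΔS = -153 J/K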